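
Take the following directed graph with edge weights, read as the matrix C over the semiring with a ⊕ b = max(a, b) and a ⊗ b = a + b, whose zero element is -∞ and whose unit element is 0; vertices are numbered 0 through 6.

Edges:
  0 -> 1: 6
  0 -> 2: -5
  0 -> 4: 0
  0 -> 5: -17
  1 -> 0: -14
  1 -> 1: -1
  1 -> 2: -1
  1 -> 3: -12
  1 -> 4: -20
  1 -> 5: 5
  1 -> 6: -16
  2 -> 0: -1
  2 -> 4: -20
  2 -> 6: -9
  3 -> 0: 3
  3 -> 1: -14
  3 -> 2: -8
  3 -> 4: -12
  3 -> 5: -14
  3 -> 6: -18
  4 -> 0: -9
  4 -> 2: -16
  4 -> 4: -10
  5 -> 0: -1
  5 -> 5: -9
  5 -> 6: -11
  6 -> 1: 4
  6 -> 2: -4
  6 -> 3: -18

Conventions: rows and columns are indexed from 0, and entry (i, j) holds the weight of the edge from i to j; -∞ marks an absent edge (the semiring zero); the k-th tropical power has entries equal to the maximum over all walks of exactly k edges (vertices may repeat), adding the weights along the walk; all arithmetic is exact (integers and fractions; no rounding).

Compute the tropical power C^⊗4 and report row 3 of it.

C^⊗2:
  [-6, 5, 5, -6, -10, 11, -10]
  [4, -2, -2, -13, -14, 4, -6]
  [-29, 5, -6, -27, -1, -18, -∞]
  [-9, 9, -2, -26, 3, -9, -17]
  [-17, -3, -14, -∞, -9, -26, -25]
  [-10, 5, -6, -29, -1, -18, -20]
  [-5, 3, 3, -8, -16, 9, -12]
C^⊗3:
  [10, 4, 4, -7, -6, 10, 0]
  [3, 10, -1, -14, 4, 3, -7]
  [-7, 4, 4, -7, -11, 10, -11]
  [-3, 8, 8, -3, -7, 14, -7]
  [-15, -4, -4, -15, -17, 2, -19]
  [-7, 4, 4, -7, -10, 10, -11]
  [8, 2, 2, -9, -5, 8, -2]
C^⊗4:
  [9, 16, 5, -8, 10, 9, -1]
  [2, 9, 9, -2, 3, 15, -6]
  [9, 3, 3, -8, -7, 9, -1]
  [13, 7, 7, -4, -3, 13, 3]
  [1, -5, -5, -16, -15, 1, -9]
  [9, 3, 3, -8, -7, 9, -1]
  [7, 14, 3, -10, 8, 7, -3]
Answer: row 3 of C^⊗4 = [13, 7, 7, -4, -3, 13, 3]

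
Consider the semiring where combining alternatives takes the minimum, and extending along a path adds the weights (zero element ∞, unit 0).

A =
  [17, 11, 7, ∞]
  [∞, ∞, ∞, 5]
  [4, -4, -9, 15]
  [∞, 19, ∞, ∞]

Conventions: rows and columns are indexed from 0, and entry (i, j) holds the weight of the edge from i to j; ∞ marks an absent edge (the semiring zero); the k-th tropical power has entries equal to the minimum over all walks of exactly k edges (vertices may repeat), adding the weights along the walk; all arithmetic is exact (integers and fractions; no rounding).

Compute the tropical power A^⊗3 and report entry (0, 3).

A^⊗2:
  [11, 3, -2, 16]
  [∞, 24, ∞, ∞]
  [-5, -13, -18, 1]
  [∞, ∞, ∞, 24]
A^⊗3:
  [2, -6, -11, 8]
  [∞, ∞, ∞, 29]
  [-14, -22, -27, -8]
  [∞, 43, ∞, ∞]
Key observation: the optimum is the walk 0->2->1->3, with weight 7 + (-4) + 5 = 8.
Optimal value attained by: walk 0->2->1->3.
Answer: (A^⊗3)[0][3] = 8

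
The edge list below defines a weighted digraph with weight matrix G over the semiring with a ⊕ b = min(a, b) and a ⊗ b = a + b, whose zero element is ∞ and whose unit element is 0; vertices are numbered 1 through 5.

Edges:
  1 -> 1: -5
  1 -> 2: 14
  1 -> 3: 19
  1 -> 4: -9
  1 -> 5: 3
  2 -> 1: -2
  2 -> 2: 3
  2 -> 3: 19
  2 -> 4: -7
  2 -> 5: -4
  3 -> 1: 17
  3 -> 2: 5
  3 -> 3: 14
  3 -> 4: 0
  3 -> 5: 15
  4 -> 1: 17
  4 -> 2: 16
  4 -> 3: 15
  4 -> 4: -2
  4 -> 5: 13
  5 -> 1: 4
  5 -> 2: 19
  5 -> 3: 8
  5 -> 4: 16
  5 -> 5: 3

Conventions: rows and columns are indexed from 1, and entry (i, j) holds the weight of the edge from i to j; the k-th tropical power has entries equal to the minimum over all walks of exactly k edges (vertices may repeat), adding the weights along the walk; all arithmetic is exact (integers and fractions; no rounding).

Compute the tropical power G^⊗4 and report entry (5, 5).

G^⊗2:
  [-10, 7, 6, -14, -2]
  [-7, 6, 4, -11, -1]
  [3, 8, 15, -2, 1]
  [12, 14, 13, -4, 11]
  [-1, 13, 11, -5, 6]
G^⊗3:
  [-15, 2, 1, -19, -7]
  [-12, 5, 4, -16, -4]
  [-2, 11, 9, -6, 4]
  [7, 12, 11, -6, 9]
  [-6, 11, 10, -10, 2]
G^⊗4:
  [-20, -3, -4, -24, -12]
  [-17, 0, -1, -21, -9]
  [-7, 10, 9, -11, 1]
  [2, 10, 9, -8, 7]
  [-11, 6, 5, -15, -3]
Key observation: the optimum is the walk 5->1->1->1->5, with weight 4 + (-5) + (-5) + 3 = -3.
Optimal value attained by: walk 5->1->1->1->5.
Answer: (G^⊗4)[5][5] = -3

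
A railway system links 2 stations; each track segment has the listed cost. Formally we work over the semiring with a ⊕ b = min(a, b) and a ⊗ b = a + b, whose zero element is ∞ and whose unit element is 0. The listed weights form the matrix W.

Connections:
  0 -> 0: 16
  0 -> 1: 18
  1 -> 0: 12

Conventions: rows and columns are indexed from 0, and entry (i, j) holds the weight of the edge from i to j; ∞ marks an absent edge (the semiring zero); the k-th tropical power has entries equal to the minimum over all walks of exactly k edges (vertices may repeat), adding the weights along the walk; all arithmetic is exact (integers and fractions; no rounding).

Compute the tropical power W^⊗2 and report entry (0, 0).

W^⊗2:
  [30, 34]
  [28, 30]
Key observation: the optimum is the walk 0->1->0, with weight 18 + 12 = 30.
Optimal value attained by: walk 0->1->0.
Answer: (W^⊗2)[0][0] = 30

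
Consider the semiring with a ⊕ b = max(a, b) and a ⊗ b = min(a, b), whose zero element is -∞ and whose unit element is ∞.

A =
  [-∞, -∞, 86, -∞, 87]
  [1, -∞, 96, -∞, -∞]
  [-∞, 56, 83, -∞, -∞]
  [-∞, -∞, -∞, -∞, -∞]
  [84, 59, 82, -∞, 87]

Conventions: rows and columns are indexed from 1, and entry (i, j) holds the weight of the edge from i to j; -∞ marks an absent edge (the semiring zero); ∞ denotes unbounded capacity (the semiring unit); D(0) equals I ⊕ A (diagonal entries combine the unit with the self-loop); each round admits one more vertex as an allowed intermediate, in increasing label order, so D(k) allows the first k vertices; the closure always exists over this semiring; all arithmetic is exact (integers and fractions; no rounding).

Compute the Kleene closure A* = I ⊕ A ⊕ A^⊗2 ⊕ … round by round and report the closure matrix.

D(0):
  [∞, -∞, 86, -∞, 87]
  [1, ∞, 96, -∞, -∞]
  [-∞, 56, ∞, -∞, -∞]
  [-∞, -∞, -∞, ∞, -∞]
  [84, 59, 82, -∞, ∞]
D(1):
  [∞, -∞, 86, -∞, 87]
  [1, ∞, 96, -∞, 1]
  [-∞, 56, ∞, -∞, -∞]
  [-∞, -∞, -∞, ∞, -∞]
  [84, 59, 84, -∞, ∞]
D(2):
  [∞, -∞, 86, -∞, 87]
  [1, ∞, 96, -∞, 1]
  [1, 56, ∞, -∞, 1]
  [-∞, -∞, -∞, ∞, -∞]
  [84, 59, 84, -∞, ∞]
D(3):
  [∞, 56, 86, -∞, 87]
  [1, ∞, 96, -∞, 1]
  [1, 56, ∞, -∞, 1]
  [-∞, -∞, -∞, ∞, -∞]
  [84, 59, 84, -∞, ∞]
D(4):
  [∞, 56, 86, -∞, 87]
  [1, ∞, 96, -∞, 1]
  [1, 56, ∞, -∞, 1]
  [-∞, -∞, -∞, ∞, -∞]
  [84, 59, 84, -∞, ∞]
D(5):
  [∞, 59, 86, -∞, 87]
  [1, ∞, 96, -∞, 1]
  [1, 56, ∞, -∞, 1]
  [-∞, -∞, -∞, ∞, -∞]
  [84, 59, 84, -∞, ∞]
Answer: A* = [[∞, 59, 86, -∞, 87], [1, ∞, 96, -∞, 1], [1, 56, ∞, -∞, 1], [-∞, -∞, -∞, ∞, -∞], [84, 59, 84, -∞, ∞]]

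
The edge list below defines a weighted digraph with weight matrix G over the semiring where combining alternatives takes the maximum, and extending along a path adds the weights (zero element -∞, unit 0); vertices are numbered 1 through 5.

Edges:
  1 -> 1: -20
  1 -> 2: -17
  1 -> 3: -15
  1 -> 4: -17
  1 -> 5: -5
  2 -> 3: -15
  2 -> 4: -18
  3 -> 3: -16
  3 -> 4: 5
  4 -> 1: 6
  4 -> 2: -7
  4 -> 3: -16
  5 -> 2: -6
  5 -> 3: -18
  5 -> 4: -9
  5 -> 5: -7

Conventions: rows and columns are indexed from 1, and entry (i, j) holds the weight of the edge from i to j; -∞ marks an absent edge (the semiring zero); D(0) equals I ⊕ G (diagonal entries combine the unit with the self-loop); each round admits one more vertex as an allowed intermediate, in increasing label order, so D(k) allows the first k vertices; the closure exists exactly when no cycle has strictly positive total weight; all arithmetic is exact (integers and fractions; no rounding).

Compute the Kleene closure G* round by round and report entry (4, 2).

D(0):
  [0, -17, -15, -17, -5]
  [-∞, 0, -15, -18, -∞]
  [-∞, -∞, 0, 5, -∞]
  [6, -7, -16, 0, -∞]
  [-∞, -6, -18, -9, 0]
D(1):
  [0, -17, -15, -17, -5]
  [-∞, 0, -15, -18, -∞]
  [-∞, -∞, 0, 5, -∞]
  [6, -7, -9, 0, 1]
  [-∞, -6, -18, -9, 0]
D(2):
  [0, -17, -15, -17, -5]
  [-∞, 0, -15, -18, -∞]
  [-∞, -∞, 0, 5, -∞]
  [6, -7, -9, 0, 1]
  [-∞, -6, -18, -9, 0]
D(3):
  [0, -17, -15, -10, -5]
  [-∞, 0, -15, -10, -∞]
  [-∞, -∞, 0, 5, -∞]
  [6, -7, -9, 0, 1]
  [-∞, -6, -18, -9, 0]
D(4):
  [0, -17, -15, -10, -5]
  [-4, 0, -15, -10, -9]
  [11, -2, 0, 5, 6]
  [6, -7, -9, 0, 1]
  [-3, -6, -18, -9, 0]
D(5):
  [0, -11, -15, -10, -5]
  [-4, 0, -15, -10, -9]
  [11, 0, 0, 5, 6]
  [6, -5, -9, 0, 1]
  [-3, -6, -18, -9, 0]
Answer: G*[4][2] = -5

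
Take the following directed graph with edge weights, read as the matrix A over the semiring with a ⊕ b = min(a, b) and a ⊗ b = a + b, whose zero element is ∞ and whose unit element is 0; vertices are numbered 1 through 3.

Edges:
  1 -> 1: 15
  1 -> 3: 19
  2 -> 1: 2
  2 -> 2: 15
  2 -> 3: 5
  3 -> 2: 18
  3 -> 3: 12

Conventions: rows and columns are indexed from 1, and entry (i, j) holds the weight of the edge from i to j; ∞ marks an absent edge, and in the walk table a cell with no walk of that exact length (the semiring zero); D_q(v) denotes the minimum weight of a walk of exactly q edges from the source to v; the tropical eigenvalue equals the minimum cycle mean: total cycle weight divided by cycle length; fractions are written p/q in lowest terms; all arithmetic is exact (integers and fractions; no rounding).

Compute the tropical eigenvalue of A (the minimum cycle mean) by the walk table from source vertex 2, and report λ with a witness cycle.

q=0: [∞, 0, ∞]
q=1: [2, 15, 5]
q=2: [17, 23, 17]
q=3: [25, 35, 28]
Optimal cycle mean attained by: cycle 2->3->2, total 5 + 18, length 2.
Answer: λ = 23/2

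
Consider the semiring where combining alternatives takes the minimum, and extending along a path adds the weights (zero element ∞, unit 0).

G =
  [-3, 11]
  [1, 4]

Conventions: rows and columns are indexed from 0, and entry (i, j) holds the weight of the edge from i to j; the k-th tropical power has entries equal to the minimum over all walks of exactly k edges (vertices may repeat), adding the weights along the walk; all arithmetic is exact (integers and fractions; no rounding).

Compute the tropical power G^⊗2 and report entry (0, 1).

G^⊗2:
  [-6, 8]
  [-2, 8]
Key observation: the optimum is the walk 0->0->1, with weight (-3) + 11 = 8.
Optimal value attained by: walk 0->0->1.
Answer: (G^⊗2)[0][1] = 8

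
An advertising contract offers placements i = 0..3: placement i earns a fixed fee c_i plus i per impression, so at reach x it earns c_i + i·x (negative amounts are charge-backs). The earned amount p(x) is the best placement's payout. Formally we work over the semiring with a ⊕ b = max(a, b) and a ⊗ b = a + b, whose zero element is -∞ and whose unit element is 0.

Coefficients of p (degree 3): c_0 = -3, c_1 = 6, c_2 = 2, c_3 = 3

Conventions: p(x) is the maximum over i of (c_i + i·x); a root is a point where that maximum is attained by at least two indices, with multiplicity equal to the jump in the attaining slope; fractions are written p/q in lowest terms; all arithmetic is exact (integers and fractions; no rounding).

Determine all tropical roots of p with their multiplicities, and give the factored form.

hull edge (i=0, c=-3) to (i=1, c=6): slope 9, span 1
hull edge (i=1, c=6) to (i=3, c=3): slope -3/2, span 2
Factored form: p(x) = 3 ⊗ (x ⊕ (-9)) ⊗ (x ⊕ 3/2) ⊗ (x ⊕ 3/2)
Answer: roots = -9 (mult 1), 3/2 (mult 2)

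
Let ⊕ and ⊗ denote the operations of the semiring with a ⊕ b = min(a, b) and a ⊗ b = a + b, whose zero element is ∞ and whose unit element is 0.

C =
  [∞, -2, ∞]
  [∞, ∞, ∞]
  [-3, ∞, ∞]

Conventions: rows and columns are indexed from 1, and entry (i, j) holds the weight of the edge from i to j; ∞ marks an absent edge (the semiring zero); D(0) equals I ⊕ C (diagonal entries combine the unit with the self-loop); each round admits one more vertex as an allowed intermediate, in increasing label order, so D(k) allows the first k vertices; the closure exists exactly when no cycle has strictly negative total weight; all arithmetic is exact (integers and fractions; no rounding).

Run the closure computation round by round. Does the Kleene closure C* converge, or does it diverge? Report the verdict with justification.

D(0):
  [0, -2, ∞]
  [∞, 0, ∞]
  [-3, ∞, 0]
D(1):
  [0, -2, ∞]
  [∞, 0, ∞]
  [-3, -5, 0]
D(2):
  [0, -2, ∞]
  [∞, 0, ∞]
  [-3, -5, 0]
D(3):
  [0, -2, ∞]
  [∞, 0, ∞]
  [-3, -5, 0]
Key observation: every diagonal entry stays at the unit through all rounds, so no improving cycle exists.
Answer: CONVERGES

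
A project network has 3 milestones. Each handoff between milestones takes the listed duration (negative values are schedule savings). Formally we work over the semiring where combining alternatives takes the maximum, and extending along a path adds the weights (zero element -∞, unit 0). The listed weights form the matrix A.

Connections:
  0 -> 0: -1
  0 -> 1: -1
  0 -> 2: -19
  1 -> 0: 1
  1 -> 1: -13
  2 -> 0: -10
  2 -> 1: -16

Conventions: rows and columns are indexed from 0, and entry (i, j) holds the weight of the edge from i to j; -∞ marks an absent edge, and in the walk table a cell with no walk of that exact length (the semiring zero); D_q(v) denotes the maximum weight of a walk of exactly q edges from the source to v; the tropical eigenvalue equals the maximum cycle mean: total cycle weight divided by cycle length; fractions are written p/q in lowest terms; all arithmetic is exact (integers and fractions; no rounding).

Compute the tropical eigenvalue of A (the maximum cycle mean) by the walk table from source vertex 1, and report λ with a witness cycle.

q=0: [-∞, 0, -∞]
q=1: [1, -13, -∞]
q=2: [0, 0, -18]
q=3: [1, -1, -19]
Optimal cycle mean attained by: cycle 0->1->0, total (-1) + 1, length 2.
Answer: λ = 0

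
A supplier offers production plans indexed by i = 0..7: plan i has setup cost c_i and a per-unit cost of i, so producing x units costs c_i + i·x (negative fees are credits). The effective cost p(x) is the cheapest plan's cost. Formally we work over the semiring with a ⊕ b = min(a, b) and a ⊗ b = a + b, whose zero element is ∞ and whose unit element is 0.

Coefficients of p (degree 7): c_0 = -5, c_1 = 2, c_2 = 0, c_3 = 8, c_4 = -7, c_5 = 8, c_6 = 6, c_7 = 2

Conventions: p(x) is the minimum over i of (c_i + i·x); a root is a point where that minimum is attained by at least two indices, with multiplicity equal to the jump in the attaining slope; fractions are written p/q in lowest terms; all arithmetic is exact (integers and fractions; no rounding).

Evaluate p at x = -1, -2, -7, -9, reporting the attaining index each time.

p(-1) = min(-5+0·(-1)=-5, 2+1·(-1)=1, 0+2·(-1)=-2, 8+3·(-1)=5, -7+4·(-1)=-11, 8+5·(-1)=3, 6+6·(-1)=0, 2+7·(-1)=-5) = -11 (attained by i=4)
p(-2) = min(-5+0·(-2)=-5, 2+1·(-2)=0, 0+2·(-2)=-4, 8+3·(-2)=2, -7+4·(-2)=-15, 8+5·(-2)=-2, 6+6·(-2)=-6, 2+7·(-2)=-12) = -15 (attained by i=4)
p(-7) = min(-5+0·(-7)=-5, 2+1·(-7)=-5, 0+2·(-7)=-14, 8+3·(-7)=-13, -7+4·(-7)=-35, 8+5·(-7)=-27, 6+6·(-7)=-36, 2+7·(-7)=-47) = -47 (attained by i=7)
p(-9) = min(-5+0·(-9)=-5, 2+1·(-9)=-7, 0+2·(-9)=-18, 8+3·(-9)=-19, -7+4·(-9)=-43, 8+5·(-9)=-37, 6+6·(-9)=-48, 2+7·(-9)=-61) = -61 (attained by i=7)
Answer: p(-1) = -11; p(-2) = -15; p(-7) = -47; p(-9) = -61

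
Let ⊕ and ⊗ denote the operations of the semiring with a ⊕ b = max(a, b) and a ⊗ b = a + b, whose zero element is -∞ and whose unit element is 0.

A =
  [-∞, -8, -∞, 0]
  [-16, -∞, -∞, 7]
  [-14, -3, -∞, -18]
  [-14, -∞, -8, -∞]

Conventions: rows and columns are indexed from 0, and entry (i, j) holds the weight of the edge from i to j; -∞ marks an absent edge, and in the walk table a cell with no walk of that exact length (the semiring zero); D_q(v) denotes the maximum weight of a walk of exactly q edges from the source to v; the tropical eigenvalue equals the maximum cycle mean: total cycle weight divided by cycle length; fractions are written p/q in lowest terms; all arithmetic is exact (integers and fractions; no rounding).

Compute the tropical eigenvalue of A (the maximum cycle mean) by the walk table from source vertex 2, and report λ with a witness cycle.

q=0: [-∞, -∞, 0, -∞]
q=1: [-14, -3, -∞, -18]
q=2: [-19, -22, -26, 4]
q=3: [-10, -27, -4, -15]
q=4: [-18, -7, -23, -10]
Optimal cycle mean attained by: cycle 1->3->2->1, total 7 + (-8) + (-3), length 3.
Answer: λ = -4/3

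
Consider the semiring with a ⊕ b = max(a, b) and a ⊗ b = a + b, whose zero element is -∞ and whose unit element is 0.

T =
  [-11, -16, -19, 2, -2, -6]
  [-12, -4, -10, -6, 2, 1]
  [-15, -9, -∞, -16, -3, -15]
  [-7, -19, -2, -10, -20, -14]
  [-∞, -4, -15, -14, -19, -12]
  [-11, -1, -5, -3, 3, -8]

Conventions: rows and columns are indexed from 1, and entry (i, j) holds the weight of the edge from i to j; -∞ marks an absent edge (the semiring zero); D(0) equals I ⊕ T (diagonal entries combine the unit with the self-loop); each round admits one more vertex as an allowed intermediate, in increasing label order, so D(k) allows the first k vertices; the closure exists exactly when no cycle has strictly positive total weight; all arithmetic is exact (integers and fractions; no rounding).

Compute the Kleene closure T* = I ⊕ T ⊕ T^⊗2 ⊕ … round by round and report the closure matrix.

D(0):
  [0, -16, -19, 2, -2, -6]
  [-12, 0, -10, -6, 2, 1]
  [-15, -9, 0, -16, -3, -15]
  [-7, -19, -2, 0, -20, -14]
  [-∞, -4, -15, -14, 0, -12]
  [-11, -1, -5, -3, 3, 0]
D(1):
  [0, -16, -19, 2, -2, -6]
  [-12, 0, -10, -6, 2, 1]
  [-15, -9, 0, -13, -3, -15]
  [-7, -19, -2, 0, -9, -13]
  [-∞, -4, -15, -14, 0, -12]
  [-11, -1, -5, -3, 3, 0]
D(2):
  [0, -16, -19, 2, -2, -6]
  [-12, 0, -10, -6, 2, 1]
  [-15, -9, 0, -13, -3, -8]
  [-7, -19, -2, 0, -9, -13]
  [-16, -4, -14, -10, 0, -3]
  [-11, -1, -5, -3, 3, 0]
D(3):
  [0, -16, -19, 2, -2, -6]
  [-12, 0, -10, -6, 2, 1]
  [-15, -9, 0, -13, -3, -8]
  [-7, -11, -2, 0, -5, -10]
  [-16, -4, -14, -10, 0, -3]
  [-11, -1, -5, -3, 3, 0]
D(4):
  [0, -9, 0, 2, -2, -6]
  [-12, 0, -8, -6, 2, 1]
  [-15, -9, 0, -13, -3, -8]
  [-7, -11, -2, 0, -5, -10]
  [-16, -4, -12, -10, 0, -3]
  [-10, -1, -5, -3, 3, 0]
D(5):
  [0, -6, 0, 2, -2, -5]
  [-12, 0, -8, -6, 2, 1]
  [-15, -7, 0, -13, -3, -6]
  [-7, -9, -2, 0, -5, -8]
  [-16, -4, -12, -10, 0, -3]
  [-10, -1, -5, -3, 3, 0]
D(6):
  [0, -6, 0, 2, -2, -5]
  [-9, 0, -4, -2, 4, 1]
  [-15, -7, 0, -9, -3, -6]
  [-7, -9, -2, 0, -5, -8]
  [-13, -4, -8, -6, 0, -3]
  [-10, -1, -5, -3, 3, 0]
Answer: T* = [[0, -6, 0, 2, -2, -5], [-9, 0, -4, -2, 4, 1], [-15, -7, 0, -9, -3, -6], [-7, -9, -2, 0, -5, -8], [-13, -4, -8, -6, 0, -3], [-10, -1, -5, -3, 3, 0]]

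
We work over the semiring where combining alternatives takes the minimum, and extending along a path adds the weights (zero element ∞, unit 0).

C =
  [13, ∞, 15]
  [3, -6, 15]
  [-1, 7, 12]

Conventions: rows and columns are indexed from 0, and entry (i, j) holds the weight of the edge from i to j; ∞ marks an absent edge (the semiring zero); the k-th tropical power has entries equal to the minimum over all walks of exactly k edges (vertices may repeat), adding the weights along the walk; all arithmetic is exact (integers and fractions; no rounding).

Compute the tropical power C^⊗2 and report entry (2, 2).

C^⊗2:
  [14, 22, 27]
  [-3, -12, 9]
  [10, 1, 14]
Key observation: the optimum is the walk 2->0->2, with weight (-1) + 15 = 14.
Optimal value attained by: walk 2->0->2.
Answer: (C^⊗2)[2][2] = 14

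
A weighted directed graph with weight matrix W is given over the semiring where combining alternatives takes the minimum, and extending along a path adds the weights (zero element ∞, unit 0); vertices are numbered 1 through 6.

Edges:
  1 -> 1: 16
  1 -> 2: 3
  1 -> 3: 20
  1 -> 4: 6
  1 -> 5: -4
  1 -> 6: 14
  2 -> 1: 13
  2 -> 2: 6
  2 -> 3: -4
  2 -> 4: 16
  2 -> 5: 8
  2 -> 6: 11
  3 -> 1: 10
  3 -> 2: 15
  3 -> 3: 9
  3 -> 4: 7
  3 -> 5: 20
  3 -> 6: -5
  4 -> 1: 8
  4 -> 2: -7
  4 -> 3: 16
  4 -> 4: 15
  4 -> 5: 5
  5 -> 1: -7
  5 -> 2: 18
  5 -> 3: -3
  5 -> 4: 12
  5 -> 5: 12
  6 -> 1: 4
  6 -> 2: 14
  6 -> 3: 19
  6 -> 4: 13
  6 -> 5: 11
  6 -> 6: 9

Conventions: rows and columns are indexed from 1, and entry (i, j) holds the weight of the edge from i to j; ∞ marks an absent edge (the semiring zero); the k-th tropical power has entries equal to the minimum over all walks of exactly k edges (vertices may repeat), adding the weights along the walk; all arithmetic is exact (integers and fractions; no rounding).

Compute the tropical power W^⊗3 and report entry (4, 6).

W^⊗2:
  [-11, -1, -7, 8, 8, 14]
  [1, 9, 2, 3, 9, -9]
  [-1, 0, 11, 8, 6, 4]
  [-2, -1, -11, 9, 1, 4]
  [5, -4, 6, -1, -11, -8]
  [4, 6, 8, 10, 0, 14]
W^⊗3:
  [1, -8, -5, -5, -15, -12]
  [-5, -4, 5, 4, -3, -3]
  [-1, 1, -4, 5, -5, 6]
  [-6, 1, -5, -4, -6, -16]
  [-18, -8, -14, 1, 1, 1]
  [-7, 3, -3, 10, 0, 3]
Key observation: the optimum is the walk 4->2->3->6, with weight (-7) + (-4) + (-5) = -16.
Optimal value attained by: walk 4->2->3->6.
Answer: (W^⊗3)[4][6] = -16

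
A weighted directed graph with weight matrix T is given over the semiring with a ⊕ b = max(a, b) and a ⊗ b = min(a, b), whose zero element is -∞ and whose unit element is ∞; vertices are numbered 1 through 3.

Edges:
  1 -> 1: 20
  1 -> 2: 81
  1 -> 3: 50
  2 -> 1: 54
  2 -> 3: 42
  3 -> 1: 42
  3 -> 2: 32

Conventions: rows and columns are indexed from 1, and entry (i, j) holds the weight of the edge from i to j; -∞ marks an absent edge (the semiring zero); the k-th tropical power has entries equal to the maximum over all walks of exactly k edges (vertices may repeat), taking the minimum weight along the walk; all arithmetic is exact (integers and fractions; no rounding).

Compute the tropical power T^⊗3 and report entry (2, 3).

T^⊗2:
  [54, 32, 42]
  [42, 54, 50]
  [32, 42, 42]
T^⊗3:
  [42, 54, 50]
  [54, 42, 42]
  [42, 32, 42]
Key observation: the optimum is the walk 2->1->2->3, with weight 54 min 81 min 42 = 42.
Optimal value attained by: walk 2->1->2->3.
Answer: (T^⊗3)[2][3] = 42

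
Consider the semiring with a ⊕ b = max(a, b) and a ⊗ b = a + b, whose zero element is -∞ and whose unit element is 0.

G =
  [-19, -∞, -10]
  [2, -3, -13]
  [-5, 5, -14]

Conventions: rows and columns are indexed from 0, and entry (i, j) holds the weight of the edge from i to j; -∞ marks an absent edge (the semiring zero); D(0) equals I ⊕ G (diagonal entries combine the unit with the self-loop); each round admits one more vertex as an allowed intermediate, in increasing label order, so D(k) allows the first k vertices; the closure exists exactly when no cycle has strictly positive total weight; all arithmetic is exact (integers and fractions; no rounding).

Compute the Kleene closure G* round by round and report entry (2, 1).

D(0):
  [0, -∞, -10]
  [2, 0, -13]
  [-5, 5, 0]
D(1):
  [0, -∞, -10]
  [2, 0, -8]
  [-5, 5, 0]
D(2):
  [0, -∞, -10]
  [2, 0, -8]
  [7, 5, 0]
D(3):
  [0, -5, -10]
  [2, 0, -8]
  [7, 5, 0]
Answer: G*[2][1] = 5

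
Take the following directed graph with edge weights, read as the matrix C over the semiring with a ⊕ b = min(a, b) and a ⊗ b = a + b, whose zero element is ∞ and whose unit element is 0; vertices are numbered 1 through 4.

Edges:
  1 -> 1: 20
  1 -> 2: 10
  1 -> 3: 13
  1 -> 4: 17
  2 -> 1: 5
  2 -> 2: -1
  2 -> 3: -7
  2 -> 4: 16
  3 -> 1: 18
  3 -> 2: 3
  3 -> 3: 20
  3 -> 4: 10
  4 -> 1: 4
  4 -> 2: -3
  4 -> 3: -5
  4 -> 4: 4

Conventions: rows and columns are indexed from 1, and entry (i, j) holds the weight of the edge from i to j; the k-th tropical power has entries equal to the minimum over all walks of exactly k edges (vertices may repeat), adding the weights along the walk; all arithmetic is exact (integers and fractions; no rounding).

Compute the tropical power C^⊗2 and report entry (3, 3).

C^⊗2:
  [15, 9, 3, 21]
  [4, -4, -8, 3]
  [8, 2, -4, 14]
  [2, -4, -10, 5]
Key observation: the optimum is the walk 3->2->3, with weight 3 + (-7) = -4.
Optimal value attained by: walk 3->2->3.
Answer: (C^⊗2)[3][3] = -4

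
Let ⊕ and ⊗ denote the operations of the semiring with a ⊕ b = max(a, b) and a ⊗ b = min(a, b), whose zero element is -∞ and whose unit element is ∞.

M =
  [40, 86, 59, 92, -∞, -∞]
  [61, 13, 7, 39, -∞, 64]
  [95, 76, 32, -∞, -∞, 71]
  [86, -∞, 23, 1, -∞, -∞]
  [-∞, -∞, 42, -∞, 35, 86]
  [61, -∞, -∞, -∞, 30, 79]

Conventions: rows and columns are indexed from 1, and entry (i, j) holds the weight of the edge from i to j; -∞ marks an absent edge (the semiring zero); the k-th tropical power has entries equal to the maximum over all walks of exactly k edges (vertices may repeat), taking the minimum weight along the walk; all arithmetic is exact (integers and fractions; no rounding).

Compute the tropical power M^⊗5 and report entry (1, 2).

M^⊗2:
  [86, 59, 40, 40, -∞, 64]
  [61, 61, 59, 61, 30, 64]
  [61, 86, 59, 92, 30, 71]
  [40, 86, 59, 86, -∞, 23]
  [61, 42, 35, -∞, 35, 79]
  [61, 61, 59, 61, 30, 79]
M^⊗3:
  [61, 86, 59, 86, 30, 64]
  [61, 61, 59, 61, 30, 64]
  [86, 61, 59, 61, 30, 71]
  [86, 59, 40, 40, 23, 64]
  [61, 61, 59, 61, 35, 79]
  [61, 61, 59, 61, 30, 79]
M^⊗4:
  [86, 61, 59, 61, 30, 64]
  [61, 61, 59, 61, 30, 64]
  [61, 86, 59, 86, 30, 71]
  [61, 86, 59, 86, 30, 64]
  [61, 61, 59, 61, 35, 79]
  [61, 61, 59, 61, 30, 79]
M^⊗5:
  [61, 86, 59, 86, 30, 64]
  [61, 61, 59, 61, 30, 64]
  [86, 61, 59, 61, 30, 71]
  [86, 61, 59, 61, 30, 64]
  [61, 61, 59, 61, 35, 79]
  [61, 61, 59, 61, 30, 79]
Key observation: the optimum is the walk 1->4->1->4->1->2, with weight 92 min 86 min 92 min 86 min 86 = 86.
Optimal value attained by: walk 1->4->1->4->1->2.
Answer: (M^⊗5)[1][2] = 86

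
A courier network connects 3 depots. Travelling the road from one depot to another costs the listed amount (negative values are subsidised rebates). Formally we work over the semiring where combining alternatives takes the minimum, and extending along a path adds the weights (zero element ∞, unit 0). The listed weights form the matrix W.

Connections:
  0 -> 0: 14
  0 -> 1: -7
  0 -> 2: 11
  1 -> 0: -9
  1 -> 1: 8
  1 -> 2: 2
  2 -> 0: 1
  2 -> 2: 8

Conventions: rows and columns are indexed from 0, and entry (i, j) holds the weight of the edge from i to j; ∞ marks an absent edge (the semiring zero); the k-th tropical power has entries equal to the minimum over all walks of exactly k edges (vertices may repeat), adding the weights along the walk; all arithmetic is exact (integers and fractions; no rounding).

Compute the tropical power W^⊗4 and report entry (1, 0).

W^⊗2:
  [-16, 1, -5]
  [-1, -16, 2]
  [9, -6, 12]
W^⊗3:
  [-8, -23, -5]
  [-25, -8, -14]
  [-15, 2, -4]
W^⊗4:
  [-32, -15, -21]
  [-17, -32, -14]
  [-7, -22, -4]
Key observation: the optimum is the walk 1->0->1->1->0, with weight (-9) + (-7) + 8 + (-9) = -17.
Optimal value attained by: walk 1->0->1->1->0.
Answer: (W^⊗4)[1][0] = -17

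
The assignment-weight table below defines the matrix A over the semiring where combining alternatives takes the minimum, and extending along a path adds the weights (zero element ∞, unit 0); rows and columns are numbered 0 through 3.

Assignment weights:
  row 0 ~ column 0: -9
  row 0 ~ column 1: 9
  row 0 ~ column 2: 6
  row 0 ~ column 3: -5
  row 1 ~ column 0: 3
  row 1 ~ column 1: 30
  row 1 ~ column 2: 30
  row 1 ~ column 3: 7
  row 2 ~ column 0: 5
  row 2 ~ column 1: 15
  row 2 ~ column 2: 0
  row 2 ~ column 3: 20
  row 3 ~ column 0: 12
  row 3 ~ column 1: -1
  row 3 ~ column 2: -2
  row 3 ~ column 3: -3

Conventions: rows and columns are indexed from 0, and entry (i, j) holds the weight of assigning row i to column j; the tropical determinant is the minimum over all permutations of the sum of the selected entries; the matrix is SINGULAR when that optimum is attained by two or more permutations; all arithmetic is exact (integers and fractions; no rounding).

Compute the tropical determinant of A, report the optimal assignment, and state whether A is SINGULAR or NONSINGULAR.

σ = (0, 1, 2, 3): (-9) + 30 + 0 + (-3) = 18
σ = (0, 1, 3, 2): (-9) + 30 + 20 + (-2) = 39
σ = (0, 2, 1, 3): (-9) + 30 + 15 + (-3) = 33
σ = (0, 2, 3, 1): (-9) + 30 + 20 + (-1) = 40
σ = (0, 3, 1, 2): (-9) + 7 + 15 + (-2) = 11
σ = (0, 3, 2, 1): (-9) + 7 + 0 + (-1) = -3
σ = (1, 0, 2, 3): 9 + 3 + 0 + (-3) = 9
σ = (1, 0, 3, 2): 9 + 3 + 20 + (-2) = 30
σ = (1, 2, 0, 3): 9 + 30 + 5 + (-3) = 41
σ = (1, 2, 3, 0): 9 + 30 + 20 + 12 = 71
σ = (1, 3, 0, 2): 9 + 7 + 5 + (-2) = 19
σ = (1, 3, 2, 0): 9 + 7 + 0 + 12 = 28
σ = (2, 0, 1, 3): 6 + 3 + 15 + (-3) = 21
σ = (2, 0, 3, 1): 6 + 3 + 20 + (-1) = 28
σ = (2, 1, 0, 3): 6 + 30 + 5 + (-3) = 38
σ = (2, 1, 3, 0): 6 + 30 + 20 + 12 = 68
σ = (2, 3, 0, 1): 6 + 7 + 5 + (-1) = 17
σ = (2, 3, 1, 0): 6 + 7 + 15 + 12 = 40
σ = (3, 0, 1, 2): (-5) + 3 + 15 + (-2) = 11
σ = (3, 0, 2, 1): (-5) + 3 + 0 + (-1) = -3
σ = (3, 1, 0, 2): (-5) + 30 + 5 + (-2) = 28
σ = (3, 1, 2, 0): (-5) + 30 + 0 + 12 = 37
σ = (3, 2, 0, 1): (-5) + 30 + 5 + (-1) = 29
σ = (3, 2, 1, 0): (-5) + 30 + 15 + 12 = 52
Optimal value attained by: σ = (0, 3, 2, 1).
Answer: det⊕(A) = -3; verdict: SINGULAR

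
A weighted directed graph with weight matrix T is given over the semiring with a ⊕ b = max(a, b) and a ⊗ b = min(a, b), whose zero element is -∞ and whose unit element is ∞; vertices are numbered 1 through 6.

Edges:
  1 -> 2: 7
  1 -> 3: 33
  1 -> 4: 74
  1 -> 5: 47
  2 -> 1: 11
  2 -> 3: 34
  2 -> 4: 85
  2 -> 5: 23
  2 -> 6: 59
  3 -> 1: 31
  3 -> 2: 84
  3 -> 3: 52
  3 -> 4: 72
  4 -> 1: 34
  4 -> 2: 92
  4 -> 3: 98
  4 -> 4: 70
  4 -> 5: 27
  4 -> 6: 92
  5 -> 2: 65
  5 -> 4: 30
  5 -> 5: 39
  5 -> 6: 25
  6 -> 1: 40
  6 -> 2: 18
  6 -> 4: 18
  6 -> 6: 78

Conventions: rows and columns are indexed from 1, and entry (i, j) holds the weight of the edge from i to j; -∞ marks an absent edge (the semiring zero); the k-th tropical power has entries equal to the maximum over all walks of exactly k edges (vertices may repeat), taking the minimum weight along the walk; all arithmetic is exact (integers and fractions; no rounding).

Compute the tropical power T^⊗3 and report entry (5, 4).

T^⊗2:
  [34, 74, 74, 70, 39, 74]
  [40, 85, 85, 70, 27, 85]
  [34, 72, 72, 84, 31, 72]
  [40, 84, 70, 85, 34, 78]
  [30, 39, 34, 65, 39, 59]
  [40, 18, 33, 40, 40, 78]
T^⊗3:
  [40, 74, 70, 74, 39, 74]
  [40, 84, 70, 85, 40, 78]
  [40, 84, 84, 72, 34, 84]
  [40, 85, 85, 84, 40, 85]
  [40, 65, 65, 65, 39, 65]
  [40, 40, 40, 40, 40, 78]
Key observation: the optimum is the walk 5->2->4->4, with weight 65 min 85 min 70 = 65.
Optimal value attained by: walk 5->2->4->4.
Answer: (T^⊗3)[5][4] = 65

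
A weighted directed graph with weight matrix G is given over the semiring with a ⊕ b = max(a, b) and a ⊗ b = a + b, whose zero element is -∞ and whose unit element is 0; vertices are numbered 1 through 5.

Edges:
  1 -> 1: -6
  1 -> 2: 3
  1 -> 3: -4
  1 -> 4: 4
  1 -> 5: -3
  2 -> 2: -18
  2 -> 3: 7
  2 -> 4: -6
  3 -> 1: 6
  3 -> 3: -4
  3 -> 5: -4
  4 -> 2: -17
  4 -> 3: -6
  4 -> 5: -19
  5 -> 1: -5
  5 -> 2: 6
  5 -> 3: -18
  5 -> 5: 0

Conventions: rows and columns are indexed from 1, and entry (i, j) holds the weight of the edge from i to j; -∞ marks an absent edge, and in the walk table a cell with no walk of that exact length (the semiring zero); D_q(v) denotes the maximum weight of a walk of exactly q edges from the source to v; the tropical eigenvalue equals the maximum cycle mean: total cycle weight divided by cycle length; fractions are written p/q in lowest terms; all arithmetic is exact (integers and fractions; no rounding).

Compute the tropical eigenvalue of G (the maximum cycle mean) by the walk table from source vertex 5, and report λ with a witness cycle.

q=0: [-∞, -∞, -∞, -∞, 0]
q=1: [-5, 6, -18, -∞, 0]
q=2: [-5, 6, 13, 0, 0]
q=3: [19, 6, 13, 0, 9]
q=4: [19, 22, 15, 23, 16]
q=5: [21, 22, 29, 23, 16]
Optimal cycle mean attained by: cycle 1->2->3->1, total 3 + 7 + 6, length 3.
Answer: λ = 16/3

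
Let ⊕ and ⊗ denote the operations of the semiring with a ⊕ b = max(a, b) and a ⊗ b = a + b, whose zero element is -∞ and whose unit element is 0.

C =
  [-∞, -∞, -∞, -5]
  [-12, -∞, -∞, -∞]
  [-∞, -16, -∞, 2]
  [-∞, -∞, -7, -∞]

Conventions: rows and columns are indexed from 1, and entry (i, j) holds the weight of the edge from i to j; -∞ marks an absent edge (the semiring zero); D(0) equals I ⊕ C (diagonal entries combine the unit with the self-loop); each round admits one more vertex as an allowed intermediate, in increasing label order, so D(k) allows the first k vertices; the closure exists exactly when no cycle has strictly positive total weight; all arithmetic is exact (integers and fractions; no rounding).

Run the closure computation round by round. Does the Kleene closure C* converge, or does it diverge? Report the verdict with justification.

D(0):
  [0, -∞, -∞, -5]
  [-12, 0, -∞, -∞]
  [-∞, -16, 0, 2]
  [-∞, -∞, -7, 0]
D(1):
  [0, -∞, -∞, -5]
  [-12, 0, -∞, -17]
  [-∞, -16, 0, 2]
  [-∞, -∞, -7, 0]
D(2):
  [0, -∞, -∞, -5]
  [-12, 0, -∞, -17]
  [-28, -16, 0, 2]
  [-∞, -∞, -7, 0]
D(3):
  [0, -∞, -∞, -5]
  [-12, 0, -∞, -17]
  [-28, -16, 0, 2]
  [-35, -23, -7, 0]
D(4):
  [0, -28, -12, -5]
  [-12, 0, -24, -17]
  [-28, -16, 0, 2]
  [-35, -23, -7, 0]
Key observation: every diagonal entry stays at the unit through all rounds, so no improving cycle exists.
Answer: CONVERGES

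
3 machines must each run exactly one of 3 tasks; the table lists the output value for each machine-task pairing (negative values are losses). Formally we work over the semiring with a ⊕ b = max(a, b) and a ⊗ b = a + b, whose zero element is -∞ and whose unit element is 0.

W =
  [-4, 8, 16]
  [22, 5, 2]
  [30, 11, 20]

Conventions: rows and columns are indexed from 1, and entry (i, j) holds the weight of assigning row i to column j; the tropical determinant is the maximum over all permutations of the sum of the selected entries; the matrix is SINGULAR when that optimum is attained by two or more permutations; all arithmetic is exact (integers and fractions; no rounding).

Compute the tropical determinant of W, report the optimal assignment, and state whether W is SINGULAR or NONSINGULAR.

σ = (1, 2, 3): (-4) + 5 + 20 = 21
σ = (1, 3, 2): (-4) + 2 + 11 = 9
σ = (2, 1, 3): 8 + 22 + 20 = 50
σ = (2, 3, 1): 8 + 2 + 30 = 40
σ = (3, 1, 2): 16 + 22 + 11 = 49
σ = (3, 2, 1): 16 + 5 + 30 = 51
Optimal value attained by: σ = (3, 2, 1).
Answer: det⊕(W) = 51; verdict: NONSINGULAR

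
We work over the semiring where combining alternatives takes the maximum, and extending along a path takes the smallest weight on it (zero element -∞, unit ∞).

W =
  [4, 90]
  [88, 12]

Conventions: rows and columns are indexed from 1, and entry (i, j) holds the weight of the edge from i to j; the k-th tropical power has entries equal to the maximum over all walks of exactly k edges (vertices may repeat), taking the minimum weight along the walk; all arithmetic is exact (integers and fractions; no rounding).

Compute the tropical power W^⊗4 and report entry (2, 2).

W^⊗2:
  [88, 12]
  [12, 88]
W^⊗3:
  [12, 88]
  [88, 12]
W^⊗4:
  [88, 12]
  [12, 88]
Key observation: the optimum is the walk 2->1->2->1->2, with weight 88 min 90 min 88 min 90 = 88.
Optimal value attained by: walk 2->1->2->1->2.
Answer: (W^⊗4)[2][2] = 88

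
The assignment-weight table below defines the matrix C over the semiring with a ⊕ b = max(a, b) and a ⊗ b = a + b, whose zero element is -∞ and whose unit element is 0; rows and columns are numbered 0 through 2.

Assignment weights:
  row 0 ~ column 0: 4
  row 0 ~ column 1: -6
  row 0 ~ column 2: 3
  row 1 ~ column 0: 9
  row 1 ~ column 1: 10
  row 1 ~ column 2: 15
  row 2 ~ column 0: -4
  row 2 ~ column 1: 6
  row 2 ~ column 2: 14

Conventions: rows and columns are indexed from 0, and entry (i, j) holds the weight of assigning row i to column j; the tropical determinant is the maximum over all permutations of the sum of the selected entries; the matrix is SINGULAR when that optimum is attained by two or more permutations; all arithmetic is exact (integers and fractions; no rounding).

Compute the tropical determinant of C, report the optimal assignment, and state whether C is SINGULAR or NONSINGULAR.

σ = (0, 1, 2): 4 + 10 + 14 = 28
σ = (0, 2, 1): 4 + 15 + 6 = 25
σ = (1, 0, 2): (-6) + 9 + 14 = 17
σ = (1, 2, 0): (-6) + 15 + (-4) = 5
σ = (2, 0, 1): 3 + 9 + 6 = 18
σ = (2, 1, 0): 3 + 10 + (-4) = 9
Optimal value attained by: σ = (0, 1, 2).
Answer: det⊕(C) = 28; verdict: NONSINGULAR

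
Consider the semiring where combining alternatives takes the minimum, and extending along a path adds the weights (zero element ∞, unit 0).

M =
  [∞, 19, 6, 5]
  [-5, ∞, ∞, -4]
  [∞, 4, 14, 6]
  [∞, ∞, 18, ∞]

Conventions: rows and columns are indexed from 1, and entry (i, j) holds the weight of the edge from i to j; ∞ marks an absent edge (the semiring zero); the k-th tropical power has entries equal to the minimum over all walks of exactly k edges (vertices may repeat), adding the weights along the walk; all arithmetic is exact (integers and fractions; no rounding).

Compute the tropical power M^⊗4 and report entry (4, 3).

M^⊗2:
  [14, 10, 20, 12]
  [∞, 14, 1, 0]
  [-1, 18, 24, 0]
  [∞, 22, 32, 24]
M^⊗3:
  [5, 24, 20, 6]
  [9, 5, 15, 7]
  [13, 18, 5, 4]
  [17, 36, 42, 18]
M^⊗4:
  [19, 24, 11, 10]
  [0, 19, 15, 1]
  [13, 9, 19, 11]
  [31, 36, 23, 22]
Key observation: the optimum is the walk 4->3->2->1->3, with weight 18 + 4 + (-5) + 6 = 23.
Optimal value attained by: walk 4->3->2->1->3.
Answer: (M^⊗4)[4][3] = 23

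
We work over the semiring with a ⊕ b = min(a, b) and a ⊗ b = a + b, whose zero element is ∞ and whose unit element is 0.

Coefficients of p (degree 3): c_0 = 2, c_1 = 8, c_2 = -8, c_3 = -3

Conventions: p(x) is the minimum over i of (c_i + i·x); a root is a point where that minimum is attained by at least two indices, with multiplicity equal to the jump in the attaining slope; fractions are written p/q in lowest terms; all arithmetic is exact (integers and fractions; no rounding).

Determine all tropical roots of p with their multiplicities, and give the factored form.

hull edge (i=0, c=2) to (i=2, c=-8): slope -5, span 2
hull edge (i=2, c=-8) to (i=3, c=-3): slope 5, span 1
Factored form: p(x) = -3 ⊗ (x ⊕ (-5)) ⊗ (x ⊕ 5) ⊗ (x ⊕ 5)
Answer: roots = -5 (mult 1), 5 (mult 2)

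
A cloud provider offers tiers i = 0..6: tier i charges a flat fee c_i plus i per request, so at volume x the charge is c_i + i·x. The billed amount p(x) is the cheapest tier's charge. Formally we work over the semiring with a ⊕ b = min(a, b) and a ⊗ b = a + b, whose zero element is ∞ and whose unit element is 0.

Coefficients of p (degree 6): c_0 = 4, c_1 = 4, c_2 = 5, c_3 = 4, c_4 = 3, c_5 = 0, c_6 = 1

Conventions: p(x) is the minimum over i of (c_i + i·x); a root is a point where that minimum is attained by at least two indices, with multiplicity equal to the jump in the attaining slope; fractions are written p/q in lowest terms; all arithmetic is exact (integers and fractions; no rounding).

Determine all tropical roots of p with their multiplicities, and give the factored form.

hull edge (i=0, c=4) to (i=5, c=0): slope -4/5, span 5
hull edge (i=5, c=0) to (i=6, c=1): slope 1, span 1
Factored form: p(x) = 1 ⊗ (x ⊕ (-1)) ⊗ (x ⊕ 4/5) ⊗ (x ⊕ 4/5) ⊗ (x ⊕ 4/5) ⊗ (x ⊕ 4/5) ⊗ (x ⊕ 4/5)
Answer: roots = -1 (mult 1), 4/5 (mult 5)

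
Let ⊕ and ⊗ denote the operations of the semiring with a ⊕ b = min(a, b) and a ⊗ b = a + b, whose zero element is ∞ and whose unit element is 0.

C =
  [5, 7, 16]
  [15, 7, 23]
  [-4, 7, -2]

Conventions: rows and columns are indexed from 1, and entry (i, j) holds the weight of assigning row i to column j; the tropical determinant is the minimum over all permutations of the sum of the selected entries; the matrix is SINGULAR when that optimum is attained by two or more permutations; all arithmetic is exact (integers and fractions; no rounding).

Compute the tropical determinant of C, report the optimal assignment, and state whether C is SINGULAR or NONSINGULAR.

σ = (1, 2, 3): 5 + 7 + (-2) = 10
σ = (1, 3, 2): 5 + 23 + 7 = 35
σ = (2, 1, 3): 7 + 15 + (-2) = 20
σ = (2, 3, 1): 7 + 23 + (-4) = 26
σ = (3, 1, 2): 16 + 15 + 7 = 38
σ = (3, 2, 1): 16 + 7 + (-4) = 19
Optimal value attained by: σ = (1, 2, 3).
Answer: det⊕(C) = 10; verdict: NONSINGULAR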